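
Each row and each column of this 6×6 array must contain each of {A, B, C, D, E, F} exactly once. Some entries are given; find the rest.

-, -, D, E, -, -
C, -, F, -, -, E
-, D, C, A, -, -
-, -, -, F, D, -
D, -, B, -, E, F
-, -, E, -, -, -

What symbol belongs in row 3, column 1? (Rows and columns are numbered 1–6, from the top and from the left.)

(r3,c6) = B
(r4,c3) = A
(r4,c6) = C
(r5,c4) = C
(r1,c6) = A
(r3,c5) = F
(r5,c2) = A
(r6,c6) = D
(r2,c2) = B
(r2,c4) = D
(r2,c5) = A
(r3,c1) = E

E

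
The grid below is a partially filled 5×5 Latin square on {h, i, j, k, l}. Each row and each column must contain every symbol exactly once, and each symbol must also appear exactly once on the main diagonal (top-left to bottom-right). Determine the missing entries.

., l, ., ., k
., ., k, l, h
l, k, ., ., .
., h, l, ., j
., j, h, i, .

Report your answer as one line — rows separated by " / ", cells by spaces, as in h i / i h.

h l i j k / j i k l h / l k j h i / i h l k j / k j h i l

(r2,c2) = i
(r3,c3) = j
(r3,c4) = h
(r3,c5) = i
(r4,c4) = k
(r5,c1) = k
(r5,c5) = l
(r1,c1) = h
(r1,c3) = i
(r1,c4) = j
(r2,c1) = j
(r4,c1) = i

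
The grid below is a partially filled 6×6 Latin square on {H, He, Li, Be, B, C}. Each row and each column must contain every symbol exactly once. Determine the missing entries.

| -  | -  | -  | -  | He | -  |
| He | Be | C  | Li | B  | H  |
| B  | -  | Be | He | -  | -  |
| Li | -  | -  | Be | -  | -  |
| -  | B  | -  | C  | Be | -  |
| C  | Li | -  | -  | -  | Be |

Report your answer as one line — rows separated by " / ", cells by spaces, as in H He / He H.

Be C B H He Li / He Be C Li B H / B H Be He Li C / Li He H Be C B / H B Li C Be He / C Li He B H Be

(r5,c1) = H
(r6,c5) = H
(r1,c1) = Be
(r4,c5) = C
(r6,c4) = B
(r1,c4) = H
(r3,c5) = Li
(r3,c6) = C
(r6,c3) = He
(r1,c2) = C
(r3,c2) = H
(r4,c2) = He
(r4,c6) = B
(r5,c3) = Li
(r5,c6) = He
(r1,c3) = B
(r1,c6) = Li
(r4,c3) = H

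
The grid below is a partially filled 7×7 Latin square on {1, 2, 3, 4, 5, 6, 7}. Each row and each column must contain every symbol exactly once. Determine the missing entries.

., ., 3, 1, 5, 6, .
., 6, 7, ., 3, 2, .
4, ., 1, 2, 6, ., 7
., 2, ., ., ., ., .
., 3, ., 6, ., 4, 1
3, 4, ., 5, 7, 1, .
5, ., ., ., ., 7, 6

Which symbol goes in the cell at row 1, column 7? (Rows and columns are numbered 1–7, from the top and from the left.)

4

row 1 has {1,3,5,6}; column 2 has {2,3,4,6} — only 7 is left for (r1,c2).
row 2 has {2,3,6,7}; column 1 has {3,4,5} — only 1 is left for (r2,c1).
row 2 has {1,2,3,6,7}; column 4 has {1,2,5,6} — only 4 is left for (r2,c4).
row 2 has {1,2,3,4,6,7}; column 7 has {1,6,7} — only 5 is left for (r2,c7).
row 3 has {1,2,4,6,7}; column 2 has {2,3,4,6,7} — only 5 is left for (r3,c2).
row 3 has {1,2,4,5,6,7}; column 6 has {1,2,4,6,7} — only 3 is left for (r3,c6).
row 4 has {2}; column 6 has {1,2,3,4,6,7} — only 5 is left for (r4,c6).
row 5 has {1,3,4,6}; column 5 has {3,5,6,7} — only 2 is left for (r5,c5).
row 6 has {1,3,4,5,7}; column 7 has {1,5,6,7} — only 2 is left for (r6,c7).
row 7 has {5,6,7}; column 2 has {2,3,4,5,6,7} — only 1 is left for (r7,c2).
row 7 has {1,5,6,7}; column 4 has {1,2,4,5,6} — only 3 is left for (r7,c4).
row 7 has {1,3,5,6,7}; column 5 has {2,3,5,6,7} — only 4 is left for (r7,c5).
row 1 has {1,3,5,6,7}; column 1 has {1,3,4,5} — only 2 is left for (r1,c1).
row 1 has {1,2,3,5,6,7}; column 7 has {1,2,5,6,7} — only 4 is left for (r1,c7).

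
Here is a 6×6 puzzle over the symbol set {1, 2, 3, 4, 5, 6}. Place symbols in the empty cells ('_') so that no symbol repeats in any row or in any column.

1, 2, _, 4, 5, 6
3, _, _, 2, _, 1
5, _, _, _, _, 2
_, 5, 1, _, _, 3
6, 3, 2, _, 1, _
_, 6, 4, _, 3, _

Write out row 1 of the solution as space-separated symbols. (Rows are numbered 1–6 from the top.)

1 2 3 4 5 6

(r1,c3) = 3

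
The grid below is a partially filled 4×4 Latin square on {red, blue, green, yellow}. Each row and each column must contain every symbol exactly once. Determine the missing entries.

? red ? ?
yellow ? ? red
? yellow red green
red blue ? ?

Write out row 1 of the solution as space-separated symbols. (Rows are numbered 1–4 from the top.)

green red yellow blue

Cell (r2,c2): row 2 has {red,yellow}; column 2 has {red,blue,yellow} → green.
Cell (r2,c3): row 2 has {red,green,yellow}; column 3 has {red} → blue.
Cell (r3,c1): row 3 has {red,green,yellow}; column 1 has {red,yellow} → blue.
Cell (r4,c4): row 4 has {red,blue}; column 4 has {red,green} → yellow.
Cell (r1,c1): row 1 has {red}; column 1 has {red,blue,yellow} → green.
Cell (r1,c3): row 1 has {red,green}; column 3 has {red,blue} → yellow.
Cell (r1,c4): row 1 has {red,green,yellow}; column 4 has {red,green,yellow} → blue.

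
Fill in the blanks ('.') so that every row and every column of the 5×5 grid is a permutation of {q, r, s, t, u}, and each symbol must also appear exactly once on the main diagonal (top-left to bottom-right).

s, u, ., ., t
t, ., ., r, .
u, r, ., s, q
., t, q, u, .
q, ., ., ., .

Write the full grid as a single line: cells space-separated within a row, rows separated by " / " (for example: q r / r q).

s u r q t / t q s r u / u r t s q / r t q u s / q s u t r

row 1 has {s,t,u}; column 3 has {q} — only r is left for (r1,c3).
row 1 has {r,s,t,u}; column 4 has {r,s,u} — only q is left for (r1,c4).
row 2 has {r,t}; column 2 has {r,t,u}; the diagonal has {s,u} — only q is left for (r2,c2).
row 3 has {q,r,s,u}; column 3 has {q,r}; the diagonal has {q,s,u} — only t is left for (r3,c3).
row 4 has {q,t,u}; column 1 has {q,s,t,u} — only r is left for (r4,c1).
row 4 has {q,r,t,u}; column 5 has {q,t} — only s is left for (r4,c5).
row 5 has {q}; column 2 has {q,r,t,u} — only s is left for (r5,c2).
row 5 has {q,s}; column 3 has {q,r,t} — only u is left for (r5,c3).
row 5 has {q,s,u}; column 4 has {q,r,s,u} — only t is left for (r5,c4).
row 5 has {q,s,t,u}; column 5 has {q,s,t}; the diagonal has {q,s,t,u} — only r is left for (r5,c5).
row 2 has {q,r,t}; column 3 has {q,r,t,u} — only s is left for (r2,c3).
row 2 has {q,r,s,t}; column 5 has {q,r,s,t} — only u is left for (r2,c5).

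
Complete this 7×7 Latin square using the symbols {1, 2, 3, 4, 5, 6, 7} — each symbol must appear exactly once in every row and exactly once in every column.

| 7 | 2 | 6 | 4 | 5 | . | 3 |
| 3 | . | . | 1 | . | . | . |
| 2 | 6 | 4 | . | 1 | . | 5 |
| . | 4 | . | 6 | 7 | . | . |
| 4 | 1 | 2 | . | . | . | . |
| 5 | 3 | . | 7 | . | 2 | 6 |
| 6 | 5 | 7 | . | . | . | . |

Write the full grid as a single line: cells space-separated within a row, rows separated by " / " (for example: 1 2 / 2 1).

7 2 6 4 5 1 3 / 3 7 5 1 2 6 4 / 2 6 4 3 1 7 5 / 1 4 3 6 7 5 2 / 4 1 2 5 6 3 7 / 5 3 1 7 4 2 6 / 6 5 7 2 3 4 1

row 1 has {2,3,4,5,6,7}; column 6 has {2} — only 1 is left for (r1,c6).
row 2 has {1,3}; column 2 has {1,2,3,4,5,6} — only 7 is left for (r2,c2).
row 2 has {1,3,7}; column 3 has {2,4,6,7} — only 5 is left for (r2,c3).
row 3 has {1,2,4,5,6}; column 4 has {1,4,6,7} — only 3 is left for (r3,c4).
row 3 has {1,2,3,4,5,6}; column 6 has {1,2} — only 7 is left for (r3,c6).
row 4 has {4,6,7}; column 1 has {2,3,4,5,6,7} — only 1 is left for (r4,c1).
row 4 has {1,4,6,7}; column 3 has {2,4,5,6,7} — only 3 is left for (r4,c3).
row 4 has {1,3,4,6,7}; column 6 has {1,2,7} — only 5 is left for (r4,c6).
row 4 has {1,3,4,5,6,7}; column 7 has {3,5,6} — only 2 is left for (r4,c7).
row 5 has {1,2,4}; column 4 has {1,3,4,6,7} — only 5 is left for (r5,c4).
row 5 has {1,2,4,5}; column 7 has {2,3,5,6} — only 7 is left for (r5,c7).
row 6 has {2,3,5,6,7}; column 3 has {2,3,4,5,6,7} — only 1 is left for (r6,c3).
row 6 has {1,2,3,5,6,7}; column 5 has {1,5,7} — only 4 is left for (r6,c5).
row 7 has {5,6,7}; column 4 has {1,3,4,5,6,7} — only 2 is left for (r7,c4).
row 7 has {2,5,6,7}; column 5 has {1,4,5,7} — only 3 is left for (r7,c5).
row 7 has {2,3,5,6,7}; column 6 has {1,2,5,7} — only 4 is left for (r7,c6).
row 7 has {2,3,4,5,6,7}; column 7 has {2,3,5,6,7} — only 1 is left for (r7,c7).
row 2 has {1,3,5,7}; column 6 has {1,2,4,5,7} — only 6 is left for (r2,c6).
row 2 has {1,3,5,6,7}; column 7 has {1,2,3,5,6,7} — only 4 is left for (r2,c7).
row 5 has {1,2,4,5,7}; column 5 has {1,3,4,5,7} — only 6 is left for (r5,c5).
row 5 has {1,2,4,5,6,7}; column 6 has {1,2,4,5,6,7} — only 3 is left for (r5,c6).
row 2 has {1,3,4,5,6,7}; column 5 has {1,3,4,5,6,7} — only 2 is left for (r2,c5).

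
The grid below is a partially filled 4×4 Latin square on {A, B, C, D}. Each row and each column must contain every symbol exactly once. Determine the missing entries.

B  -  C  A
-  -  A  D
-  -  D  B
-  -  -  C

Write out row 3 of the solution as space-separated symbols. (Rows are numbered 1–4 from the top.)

A C D B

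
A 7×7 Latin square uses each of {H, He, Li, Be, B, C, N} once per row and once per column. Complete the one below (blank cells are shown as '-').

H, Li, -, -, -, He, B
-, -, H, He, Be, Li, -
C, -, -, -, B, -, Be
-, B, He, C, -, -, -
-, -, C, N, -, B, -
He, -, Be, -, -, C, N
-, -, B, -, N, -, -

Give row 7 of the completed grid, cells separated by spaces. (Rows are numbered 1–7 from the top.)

Be C B Li N H He

(r1,c3) = N
(r1,c4) = Be
(r1,c5) = C
(r2,c7) = C
(r3,c3) = Li
(r3,c4) = H
(r3,c6) = N
(r6,c2) = H
(r6,c5) = Li
(r7,c4) = Li
(r2,c2) = N
(r3,c2) = He
(r4,c5) = H
(r4,c6) = Be
(r4,c7) = Li
(r5,c2) = Be
(r5,c5) = He
(r5,c7) = H
(r6,c4) = B
(r7,c1) = Be
(r7,c2) = C
(r7,c6) = H
(r7,c7) = He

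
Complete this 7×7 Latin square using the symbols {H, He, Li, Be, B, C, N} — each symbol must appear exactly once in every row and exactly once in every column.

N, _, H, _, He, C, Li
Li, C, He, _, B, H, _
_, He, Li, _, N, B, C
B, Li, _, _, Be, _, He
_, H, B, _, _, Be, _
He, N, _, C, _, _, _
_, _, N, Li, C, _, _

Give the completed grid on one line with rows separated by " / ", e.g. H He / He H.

N Be H B He C Li / Li C He N B H Be / H He Li Be N B C / B Li C H Be N He / C H B He Li Be N / He N Be C H Li B / Be B N Li C He H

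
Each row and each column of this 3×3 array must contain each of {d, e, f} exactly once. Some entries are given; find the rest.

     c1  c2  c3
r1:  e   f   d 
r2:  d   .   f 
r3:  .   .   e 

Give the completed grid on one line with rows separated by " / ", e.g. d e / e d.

e f d / d e f / f d e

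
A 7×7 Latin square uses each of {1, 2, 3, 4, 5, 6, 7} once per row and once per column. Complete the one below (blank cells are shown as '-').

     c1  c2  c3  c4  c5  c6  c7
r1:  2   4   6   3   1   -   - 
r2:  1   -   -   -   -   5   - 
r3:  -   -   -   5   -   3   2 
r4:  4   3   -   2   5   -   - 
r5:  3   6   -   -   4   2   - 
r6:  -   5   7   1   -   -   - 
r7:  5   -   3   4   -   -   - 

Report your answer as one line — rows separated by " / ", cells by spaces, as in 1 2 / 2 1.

2 4 6 3 1 7 5 / 1 7 2 6 3 5 4 / 7 1 4 5 6 3 2 / 4 3 1 2 5 6 7 / 3 6 5 7 4 2 1 / 6 5 7 1 2 4 3 / 5 2 3 4 7 1 6

At row 1, column 6: row 1 has {1,2,3,4,6}; column 6 has {2,3,5}; that leaves 7.
At row 1, column 7: row 1 has {1,2,3,4,6,7}; column 7 has {2}; that leaves 5.
At row 4, column 3: row 4 has {2,3,4,5}; column 3 has {3,6,7}; that leaves 1.
At row 4, column 6: row 4 has {1,2,3,4,5}; column 6 has {2,3,5,7}; that leaves 6.
At row 4, column 7: row 4 has {1,2,3,4,5,6}; column 7 has {2,5}; that leaves 7.
At row 5, column 3: row 5 has {2,3,4,6}; column 3 has {1,3,6,7}; that leaves 5.
At row 5, column 4: row 5 has {2,3,4,5,6}; column 4 has {1,2,3,4,5}; that leaves 7.
At row 5, column 7: row 5 has {2,3,4,5,6,7}; column 7 has {2,5,7}; that leaves 1.
At row 6, column 1: row 6 has {1,5,7}; column 1 has {1,2,3,4,5}; that leaves 6.
At row 6, column 6: row 6 has {1,5,6,7}; column 6 has {2,3,5,6,7}; that leaves 4.
At row 6, column 7: row 6 has {1,4,5,6,7}; column 7 has {1,2,5,7}; that leaves 3.
At row 7, column 6: row 7 has {3,4,5}; column 6 has {2,3,4,5,6,7}; that leaves 1.
At row 7, column 7: row 7 has {1,3,4,5}; column 7 has {1,2,3,5,7}; that leaves 6.
At row 2, column 4: row 2 has {1,5}; column 4 has {1,2,3,4,5,7}; that leaves 6.
At row 2, column 7: row 2 has {1,5,6}; column 7 has {1,2,3,5,6,7}; that leaves 4.
At row 3, column 1: row 3 has {2,3,5}; column 1 has {1,2,3,4,5,6}; that leaves 7.
At row 3, column 2: row 3 has {2,3,5,7}; column 2 has {3,4,5,6}; that leaves 1.
At row 3, column 3: row 3 has {1,2,3,5,7}; column 3 has {1,3,5,6,7}; that leaves 4.
At row 3, column 5: row 3 has {1,2,3,4,5,7}; column 5 has {1,4,5}; that leaves 6.
At row 6, column 5: row 6 has {1,3,4,5,6,7}; column 5 has {1,4,5,6}; that leaves 2.
At row 7, column 5: row 7 has {1,3,4,5,6}; column 5 has {1,2,4,5,6}; that leaves 7.
At row 2, column 3: row 2 has {1,4,5,6}; column 3 has {1,3,4,5,6,7}; that leaves 2.
At row 2, column 5: row 2 has {1,2,4,5,6}; column 5 has {1,2,4,5,6,7}; that leaves 3.
At row 7, column 2: row 7 has {1,3,4,5,6,7}; column 2 has {1,3,4,5,6}; that leaves 2.
At row 2, column 2: row 2 has {1,2,3,4,5,6}; column 2 has {1,2,3,4,5,6}; that leaves 7.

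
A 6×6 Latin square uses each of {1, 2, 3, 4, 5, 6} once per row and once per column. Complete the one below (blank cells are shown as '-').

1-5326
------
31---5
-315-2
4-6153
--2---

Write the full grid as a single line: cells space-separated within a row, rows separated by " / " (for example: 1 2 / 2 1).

(r1,c2) = 4
(r3,c3) = 4
(r3,c5) = 6
(r4,c1) = 6
(r4,c5) = 4
(r5,c2) = 2
(r6,c1) = 5
(r6,c2) = 6
(r6,c4) = 4
(r6,c6) = 1
(r2,c1) = 2
(r2,c2) = 5
(r2,c3) = 3
(r2,c4) = 6
(r2,c5) = 1
(r2,c6) = 4
(r3,c4) = 2
(r6,c5) = 3

1 4 5 3 2 6 / 2 5 3 6 1 4 / 3 1 4 2 6 5 / 6 3 1 5 4 2 / 4 2 6 1 5 3 / 5 6 2 4 3 1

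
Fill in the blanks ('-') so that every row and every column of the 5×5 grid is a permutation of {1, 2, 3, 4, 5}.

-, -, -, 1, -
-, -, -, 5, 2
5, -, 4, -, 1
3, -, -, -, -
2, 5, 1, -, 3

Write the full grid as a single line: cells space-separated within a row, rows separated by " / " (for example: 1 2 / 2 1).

(r1,c1): row 1 has {1}; column 1 has {2,3,5}, so it must be 4.
(r1,c5): row 1 has {1,4}; column 5 has {1,2,3}, so it must be 5.
(r2,c1): row 2 has {2,5}; column 1 has {2,3,4,5}, so it must be 1.
(r2,c3): row 2 has {1,2,5}; column 3 has {1,4}, so it must be 3.
(r4,c5): row 4 has {3}; column 5 has {1,2,3,5}, so it must be 4.
(r5,c4): row 5 has {1,2,3,5}; column 4 has {1,5}, so it must be 4.
(r1,c3): row 1 has {1,4,5}; column 3 has {1,3,4}, so it must be 2.
(r2,c2): row 2 has {1,2,3,5}; column 2 has {5}, so it must be 4.
(r4,c3): row 4 has {3,4}; column 3 has {1,2,3,4}, so it must be 5.
(r4,c4): row 4 has {3,4,5}; column 4 has {1,4,5}, so it must be 2.
(r1,c2): row 1 has {1,2,4,5}; column 2 has {4,5}, so it must be 3.
(r3,c2): row 3 has {1,4,5}; column 2 has {3,4,5}, so it must be 2.
(r3,c4): row 3 has {1,2,4,5}; column 4 has {1,2,4,5}, so it must be 3.
(r4,c2): row 4 has {2,3,4,5}; column 2 has {2,3,4,5}, so it must be 1.

4 3 2 1 5 / 1 4 3 5 2 / 5 2 4 3 1 / 3 1 5 2 4 / 2 5 1 4 3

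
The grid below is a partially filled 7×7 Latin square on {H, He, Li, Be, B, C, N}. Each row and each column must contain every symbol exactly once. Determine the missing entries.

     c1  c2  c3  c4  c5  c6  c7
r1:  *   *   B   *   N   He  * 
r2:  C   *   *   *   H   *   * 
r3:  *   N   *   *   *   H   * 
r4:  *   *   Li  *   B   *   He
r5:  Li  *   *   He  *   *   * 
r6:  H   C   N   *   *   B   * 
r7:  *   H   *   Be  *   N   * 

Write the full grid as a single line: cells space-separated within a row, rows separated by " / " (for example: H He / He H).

Be Li B C N He H / C He Be N H Li B / He N C B Be H Li / N Be Li H B C He / Li B H He C Be N / H C N Li He B Be / B H He Be Li N C

(r1,c1) = Be
(r1,c2) = Li
(r4,c1) = N
(r4,c2) = Be
(r4,c6) = C
(r5,c2) = B
(r5,c6) = Be
(r6,c4) = Li
(r6,c7) = Be
(r2,c2) = He
(r2,c3) = Be
(r2,c6) = Li
(r4,c4) = H
(r5,c5) = C
(r6,c5) = He
(r7,c5) = Li
(r1,c4) = C
(r1,c7) = H
(r3,c4) = B
(r3,c5) = Be
(r5,c3) = H
(r5,c7) = N
(r2,c4) = N
(r2,c7) = B
(r3,c1) = He
(r3,c3) = C
(r3,c7) = Li
(r7,c1) = B
(r7,c3) = He
(r7,c7) = C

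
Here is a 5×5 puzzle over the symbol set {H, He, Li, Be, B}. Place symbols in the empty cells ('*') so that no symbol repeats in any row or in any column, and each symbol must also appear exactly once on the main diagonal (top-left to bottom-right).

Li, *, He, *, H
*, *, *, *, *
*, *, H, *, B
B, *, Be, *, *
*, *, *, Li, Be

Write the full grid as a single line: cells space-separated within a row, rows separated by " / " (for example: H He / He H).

(r4,c4) = He
(r4,c5) = Li
(r5,c3) = B
(r2,c2) = B
(r2,c3) = Li
(r2,c5) = He
(r3,c4) = Be
(r4,c2) = H
(r5,c2) = He
(r1,c2) = Be
(r1,c4) = B
(r2,c4) = H
(r3,c1) = He
(r3,c2) = Li
(r5,c1) = H
(r2,c1) = Be

Li Be He B H / Be B Li H He / He Li H Be B / B H Be He Li / H He B Li Be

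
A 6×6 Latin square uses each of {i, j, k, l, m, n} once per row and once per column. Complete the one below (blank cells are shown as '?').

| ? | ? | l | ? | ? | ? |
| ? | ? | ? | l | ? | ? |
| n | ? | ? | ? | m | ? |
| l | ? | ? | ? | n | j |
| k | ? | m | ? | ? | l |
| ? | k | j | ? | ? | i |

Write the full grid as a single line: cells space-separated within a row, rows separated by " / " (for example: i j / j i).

j m l k i n / i j n l k m / n l i j m k / l i k m n j / k n m i j l / m k j n l i

(r3,c6) = k
(r6,c1) = m
(r6,c4) = n
(r6,c5) = l
(r3,c3) = i
(r3,c4) = j
(r4,c3) = k
(r5,c4) = i
(r5,c5) = j
(r2,c3) = n
(r2,c6) = m
(r3,c2) = l
(r4,c4) = m
(r5,c2) = n
(r1,c4) = k
(r1,c5) = i
(r1,c6) = n
(r2,c5) = k
(r4,c2) = i
(r1,c1) = j
(r1,c2) = m
(r2,c1) = i
(r2,c2) = j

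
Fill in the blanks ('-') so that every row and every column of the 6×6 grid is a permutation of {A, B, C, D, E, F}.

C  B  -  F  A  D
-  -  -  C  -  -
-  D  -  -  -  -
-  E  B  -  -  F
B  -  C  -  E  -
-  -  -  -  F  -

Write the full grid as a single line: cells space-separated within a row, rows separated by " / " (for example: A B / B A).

C B E F A D / E A F C D B / F D A E B C / D E B A C F / B F C D E A / A C D B F E

(r1,c3) = E
(r5,c6) = A
(r5,c2) = F
(r5,c4) = D
(r2,c2) = A
(r4,c4) = A
(r6,c2) = C
(r4,c1) = D
(r4,c5) = C
(r3,c5) = B
(r2,c5) = D
(r3,c4) = E
(r3,c6) = C
(r6,c4) = B
(r6,c6) = E
(r2,c3) = F
(r2,c6) = B
(r3,c3) = A
(r6,c1) = A
(r6,c3) = D
(r2,c1) = E
(r3,c1) = F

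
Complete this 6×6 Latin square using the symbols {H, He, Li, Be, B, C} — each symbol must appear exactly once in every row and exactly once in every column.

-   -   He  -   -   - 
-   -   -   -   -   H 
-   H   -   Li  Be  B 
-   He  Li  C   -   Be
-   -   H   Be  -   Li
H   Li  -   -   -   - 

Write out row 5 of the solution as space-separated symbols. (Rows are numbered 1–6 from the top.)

C B H Be He Li

(r1,c6) = C
(r3,c3) = C
(r4,c1) = B
(r4,c5) = H
(r6,c6) = He
(r3,c1) = He
(r5,c1) = C
(r5,c2) = B
(r5,c5) = He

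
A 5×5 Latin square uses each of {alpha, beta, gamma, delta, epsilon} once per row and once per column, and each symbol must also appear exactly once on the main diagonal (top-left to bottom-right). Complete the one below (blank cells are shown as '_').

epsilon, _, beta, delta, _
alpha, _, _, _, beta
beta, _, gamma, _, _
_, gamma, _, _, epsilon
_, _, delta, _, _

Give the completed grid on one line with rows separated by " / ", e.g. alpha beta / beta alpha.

epsilon alpha beta delta gamma / alpha delta epsilon gamma beta / beta epsilon gamma alpha delta / delta gamma alpha beta epsilon / gamma beta delta epsilon alpha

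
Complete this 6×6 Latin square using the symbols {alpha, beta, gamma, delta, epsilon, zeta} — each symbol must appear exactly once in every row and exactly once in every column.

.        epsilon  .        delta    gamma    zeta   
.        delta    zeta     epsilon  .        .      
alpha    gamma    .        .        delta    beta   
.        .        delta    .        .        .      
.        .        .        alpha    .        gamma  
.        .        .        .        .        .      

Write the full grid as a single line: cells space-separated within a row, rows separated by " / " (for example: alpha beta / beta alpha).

At row 1, column 1: row 1 has {gamma,delta,epsilon,zeta}; column 1 has {alpha}; that leaves beta.
At row 1, column 3: row 1 has {beta,gamma,delta,epsilon,zeta}; column 3 has {delta,zeta}; that leaves alpha.
At row 2, column 1: row 2 has {delta,epsilon,zeta}; column 1 has {alpha,beta}; that leaves gamma.
At row 2, column 6: row 2 has {gamma,delta,epsilon,zeta}; column 6 has {beta,gamma,zeta}; that leaves alpha.
At row 3, column 3: row 3 has {alpha,beta,gamma,delta}; column 3 has {alpha,delta,zeta}; that leaves epsilon.
At row 3, column 4: row 3 has {alpha,beta,gamma,delta,epsilon}; column 4 has {alpha,delta,epsilon}; that leaves zeta.
At row 4, column 6: row 4 has {delta}; column 6 has {alpha,beta,gamma,zeta}; that leaves epsilon.
At row 5, column 3: row 5 has {alpha,gamma}; column 3 has {alpha,delta,epsilon,zeta}; that leaves beta.
At row 6, column 3: row 6 is empty so far; column 3 has {alpha,beta,delta,epsilon,zeta}; that leaves gamma.
At row 6, column 4: row 6 has {gamma}; column 4 has {alpha,delta,epsilon,zeta}; that leaves beta.
At row 6, column 6: row 6 has {beta,gamma}; column 6 has {alpha,beta,gamma,epsilon,zeta}; that leaves delta.
At row 2, column 5: row 2 has {alpha,gamma,delta,epsilon,zeta}; column 5 has {gamma,delta}; that leaves beta.
At row 4, column 1: row 4 has {delta,epsilon}; column 1 has {alpha,beta,gamma}; that leaves zeta.
At row 4, column 4: row 4 has {delta,epsilon,zeta}; column 4 has {alpha,beta,delta,epsilon,zeta}; that leaves gamma.
At row 4, column 5: row 4 has {gamma,delta,epsilon,zeta}; column 5 has {beta,gamma,delta}; that leaves alpha.
At row 5, column 2: row 5 has {alpha,beta,gamma}; column 2 has {gamma,delta,epsilon}; that leaves zeta.
At row 5, column 5: row 5 has {alpha,beta,gamma,zeta}; column 5 has {alpha,beta,gamma,delta}; that leaves epsilon.
At row 6, column 1: row 6 has {beta,gamma,delta}; column 1 has {alpha,beta,gamma,zeta}; that leaves epsilon.
At row 6, column 2: row 6 has {beta,gamma,delta,epsilon}; column 2 has {gamma,delta,epsilon,zeta}; that leaves alpha.
At row 6, column 5: row 6 has {alpha,beta,gamma,delta,epsilon}; column 5 has {alpha,beta,gamma,delta,epsilon}; that leaves zeta.
At row 4, column 2: row 4 has {alpha,gamma,delta,epsilon,zeta}; column 2 has {alpha,gamma,delta,epsilon,zeta}; that leaves beta.
At row 5, column 1: row 5 has {alpha,beta,gamma,epsilon,zeta}; column 1 has {alpha,beta,gamma,epsilon,zeta}; that leaves delta.

beta epsilon alpha delta gamma zeta / gamma delta zeta epsilon beta alpha / alpha gamma epsilon zeta delta beta / zeta beta delta gamma alpha epsilon / delta zeta beta alpha epsilon gamma / epsilon alpha gamma beta zeta delta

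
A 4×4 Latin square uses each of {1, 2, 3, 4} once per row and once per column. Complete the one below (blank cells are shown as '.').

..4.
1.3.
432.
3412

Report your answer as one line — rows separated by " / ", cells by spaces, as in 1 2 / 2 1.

row 1 has {4}; column 1 has {1,3,4} — only 2 is left for (r1,c1).
row 1 has {2,4}; column 2 has {3,4} — only 1 is left for (r1,c2).
row 1 has {1,2,4}; column 4 has {2} — only 3 is left for (r1,c4).
row 2 has {1,3}; column 2 has {1,3,4} — only 2 is left for (r2,c2).
row 2 has {1,2,3}; column 4 has {2,3} — only 4 is left for (r2,c4).
row 3 has {2,3,4}; column 4 has {2,3,4} — only 1 is left for (r3,c4).

2 1 4 3 / 1 2 3 4 / 4 3 2 1 / 3 4 1 2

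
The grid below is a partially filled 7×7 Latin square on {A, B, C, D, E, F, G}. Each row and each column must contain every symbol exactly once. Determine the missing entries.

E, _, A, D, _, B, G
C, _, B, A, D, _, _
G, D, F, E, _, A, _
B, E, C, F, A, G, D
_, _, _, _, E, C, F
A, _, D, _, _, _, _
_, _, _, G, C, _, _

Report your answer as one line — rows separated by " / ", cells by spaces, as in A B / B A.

E C A D F B G / C G B A D F E / G D F E B A C / B E C F A G D / D A G B E C F / A F D C G E B / F B E G C D A

(r1,c5) = F
(r2,c7) = E
(r3,c5) = B
(r3,c7) = C
(r5,c1) = D
(r5,c3) = G
(r5,c4) = B
(r6,c4) = C
(r6,c5) = G
(r6,c7) = B
(r7,c1) = F
(r7,c3) = E
(r7,c6) = D
(r7,c7) = A
(r1,c2) = C
(r2,c6) = F
(r5,c2) = A
(r6,c2) = F
(r6,c6) = E
(r7,c2) = B
(r2,c2) = G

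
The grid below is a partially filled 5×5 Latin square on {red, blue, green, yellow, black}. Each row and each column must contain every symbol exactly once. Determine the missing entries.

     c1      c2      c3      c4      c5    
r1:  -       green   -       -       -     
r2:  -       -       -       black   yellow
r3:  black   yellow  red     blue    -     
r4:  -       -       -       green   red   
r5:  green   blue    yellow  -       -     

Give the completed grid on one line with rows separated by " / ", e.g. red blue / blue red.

(r2,c2) = red
(r3,c5) = green
(r4,c2) = black
(r4,c3) = blue
(r5,c4) = red
(r5,c5) = black
(r1,c3) = black
(r1,c4) = yellow
(r1,c5) = blue
(r2,c1) = blue
(r2,c3) = green
(r4,c1) = yellow
(r1,c1) = red

red green black yellow blue / blue red green black yellow / black yellow red blue green / yellow black blue green red / green blue yellow red black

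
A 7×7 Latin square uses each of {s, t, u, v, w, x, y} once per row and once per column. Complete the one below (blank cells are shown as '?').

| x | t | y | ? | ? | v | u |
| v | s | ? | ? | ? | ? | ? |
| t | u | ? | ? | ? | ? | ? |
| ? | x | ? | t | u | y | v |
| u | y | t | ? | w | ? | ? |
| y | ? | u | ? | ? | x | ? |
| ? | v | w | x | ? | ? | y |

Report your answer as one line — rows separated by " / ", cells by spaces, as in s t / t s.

x t y w s v u / v s x u y t w / t u v y x w s / w x s t u y v / u y t v w s x / y w u s v x t / s v w x t u y

(r1,c5): row 1 has {t,u,v,x,y}; column 5 has {u,w}, so it must be s.
(r2,c3): row 2 has {s,v}; column 3 has {t,u,w,y}, so it must be x.
(r4,c3): row 4 has {t,u,v,x,y}; column 3 has {t,u,w,x,y}, so it must be s.
(r5,c6): row 5 has {t,u,w,y}; column 6 has {v,x,y}, so it must be s.
(r5,c7): row 5 has {s,t,u,w,y}; column 7 has {u,v,y}, so it must be x.
(r6,c2): row 6 has {u,x,y}; column 2 has {s,t,u,v,x,y}, so it must be w.
(r7,c1): row 7 has {v,w,x,y}; column 1 has {t,u,v,x,y}, so it must be s.
(r7,c5): row 7 has {s,v,w,x,y}; column 5 has {s,u,w}, so it must be t.
(r7,c6): row 7 has {s,t,v,w,x,y}; column 6 has {s,v,x,y}, so it must be u.
(r1,c4): row 1 has {s,t,u,v,x,y}; column 4 has {t,x}, so it must be w.
(r2,c5): row 2 has {s,v,x}; column 5 has {s,t,u,w}, so it must be y.
(r3,c3): row 3 has {t,u}; column 3 has {s,t,u,w,x,y}, so it must be v.
(r3,c5): row 3 has {t,u,v}; column 5 has {s,t,u,w,y}, so it must be x.
(r3,c6): row 3 has {t,u,v,x}; column 6 has {s,u,v,x,y}, so it must be w.
(r3,c7): row 3 has {t,u,v,w,x}; column 7 has {u,v,x,y}, so it must be s.
(r4,c1): row 4 has {s,t,u,v,x,y}; column 1 has {s,t,u,v,x,y}, so it must be w.
(r5,c4): row 5 has {s,t,u,w,x,y}; column 4 has {t,w,x}, so it must be v.
(r6,c4): row 6 has {u,w,x,y}; column 4 has {t,v,w,x}, so it must be s.
(r6,c5): row 6 has {s,u,w,x,y}; column 5 has {s,t,u,w,x,y}, so it must be v.
(r6,c7): row 6 has {s,u,v,w,x,y}; column 7 has {s,u,v,x,y}, so it must be t.
(r2,c4): row 2 has {s,v,x,y}; column 4 has {s,t,v,w,x}, so it must be u.
(r2,c6): row 2 has {s,u,v,x,y}; column 6 has {s,u,v,w,x,y}, so it must be t.
(r2,c7): row 2 has {s,t,u,v,x,y}; column 7 has {s,t,u,v,x,y}, so it must be w.
(r3,c4): row 3 has {s,t,u,v,w,x}; column 4 has {s,t,u,v,w,x}, so it must be y.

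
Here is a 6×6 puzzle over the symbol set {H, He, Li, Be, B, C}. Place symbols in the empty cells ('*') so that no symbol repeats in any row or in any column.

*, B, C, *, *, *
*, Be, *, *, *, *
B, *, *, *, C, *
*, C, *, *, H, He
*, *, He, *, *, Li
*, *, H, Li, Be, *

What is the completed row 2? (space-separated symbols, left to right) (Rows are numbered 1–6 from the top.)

H Be Li B He C

At row 5, column 2: row 5 has {He,Li}; column 2 has {Be,B,C}; that leaves H.
At row 5, column 5: row 5 has {H,He,Li}; column 5 has {H,Be,C}; that leaves B.
At row 6, column 2: row 6 has {H,Li,Be}; column 2 has {H,Be,B,C}; that leaves He.
At row 3, column 2: row 3 has {B,C}; column 2 has {H,He,Be,B,C}; that leaves Li.
At row 3, column 3: row 3 has {Li,B,C}; column 3 has {H,He,C}; that leaves Be.
At row 3, column 6: row 3 has {Li,Be,B,C}; column 6 has {He,Li}; that leaves H.
At row 6, column 1: row 6 has {H,He,Li,Be}; column 1 has {B}; that leaves C.
At row 6, column 6: row 6 has {H,He,Li,Be,C}; column 6 has {H,He,Li}; that leaves B.
At row 1, column 6: row 1 has {B,C}; column 6 has {H,He,Li,B}; that leaves Be.
At row 2, column 6: row 2 has {Be}; column 6 has {H,He,Li,Be,B}; that leaves C.
At row 3, column 4: row 3 has {H,Li,Be,B,C}; column 4 has {Li}; that leaves He.
At row 5, column 1: row 5 has {H,He,Li,B}; column 1 has {B,C}; that leaves Be.
At row 5, column 4: row 5 has {H,He,Li,Be,B}; column 4 has {He,Li}; that leaves C.
At row 1, column 4: row 1 has {Be,B,C}; column 4 has {He,Li,C}; that leaves H.
At row 2, column 4: row 2 has {Be,C}; column 4 has {H,He,Li,C}; that leaves B.
At row 4, column 1: row 4 has {H,He,C}; column 1 has {Be,B,C}; that leaves Li.
At row 4, column 3: row 4 has {H,He,Li,C}; column 3 has {H,He,Be,C}; that leaves B.
At row 4, column 4: row 4 has {H,He,Li,B,C}; column 4 has {H,He,Li,B,C}; that leaves Be.
At row 1, column 1: row 1 has {H,Be,B,C}; column 1 has {Li,Be,B,C}; that leaves He.
At row 1, column 5: row 1 has {H,He,Be,B,C}; column 5 has {H,Be,B,C}; that leaves Li.
At row 2, column 1: row 2 has {Be,B,C}; column 1 has {He,Li,Be,B,C}; that leaves H.
At row 2, column 3: row 2 has {H,Be,B,C}; column 3 has {H,He,Be,B,C}; that leaves Li.
At row 2, column 5: row 2 has {H,Li,Be,B,C}; column 5 has {H,Li,Be,B,C}; that leaves He.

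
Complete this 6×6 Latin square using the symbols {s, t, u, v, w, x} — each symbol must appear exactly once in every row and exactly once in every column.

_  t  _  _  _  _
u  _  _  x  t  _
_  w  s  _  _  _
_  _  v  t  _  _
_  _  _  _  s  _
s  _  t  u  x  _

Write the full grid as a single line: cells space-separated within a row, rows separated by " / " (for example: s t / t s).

(r2,c3) = w
(r3,c4) = v
(r3,c5) = u
(r4,c5) = w
(r5,c4) = w
(r6,c2) = v
(r6,c6) = w
(r1,c4) = s
(r1,c5) = v
(r2,c2) = s
(r2,c6) = v
(r4,c1) = x
(r4,c2) = u
(r4,c6) = s
(r5,c2) = x
(r5,c3) = u
(r5,c6) = t
(r1,c1) = w
(r1,c3) = x
(r1,c6) = u
(r3,c1) = t
(r3,c6) = x
(r5,c1) = v

w t x s v u / u s w x t v / t w s v u x / x u v t w s / v x u w s t / s v t u x w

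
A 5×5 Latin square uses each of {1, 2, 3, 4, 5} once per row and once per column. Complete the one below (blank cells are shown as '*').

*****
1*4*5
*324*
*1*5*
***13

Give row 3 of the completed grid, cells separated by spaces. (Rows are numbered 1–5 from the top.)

5 3 2 4 1

At row 2, column 2: row 2 has {1,4,5}; column 2 has {1,3}; that leaves 2.
At row 2, column 4: row 2 has {1,2,4,5}; column 4 has {1,4,5}; that leaves 3.
At row 3, column 1: row 3 has {2,3,4}; column 1 has {1}; that leaves 5.
At row 3, column 5: row 3 has {2,3,4,5}; column 5 has {3,5}; that leaves 1.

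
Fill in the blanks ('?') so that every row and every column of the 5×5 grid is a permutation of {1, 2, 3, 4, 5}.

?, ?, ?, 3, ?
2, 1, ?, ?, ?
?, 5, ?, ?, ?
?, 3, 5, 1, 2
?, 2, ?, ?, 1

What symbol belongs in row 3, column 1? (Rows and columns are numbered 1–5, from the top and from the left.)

3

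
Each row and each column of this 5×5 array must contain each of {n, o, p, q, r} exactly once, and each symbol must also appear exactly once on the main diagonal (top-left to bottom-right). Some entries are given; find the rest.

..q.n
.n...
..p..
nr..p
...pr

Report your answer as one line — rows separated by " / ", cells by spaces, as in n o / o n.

(r1,c1) = o
(r1,c2) = p
(r1,c4) = r
(r4,c3) = o
(r4,c4) = q
(r5,c1) = q
(r5,c2) = o
(r5,c3) = n
(r2,c3) = r
(r2,c4) = o
(r2,c5) = q
(r3,c1) = r
(r3,c2) = q
(r3,c4) = n
(r3,c5) = o
(r2,c1) = p

o p q r n / p n r o q / r q p n o / n r o q p / q o n p r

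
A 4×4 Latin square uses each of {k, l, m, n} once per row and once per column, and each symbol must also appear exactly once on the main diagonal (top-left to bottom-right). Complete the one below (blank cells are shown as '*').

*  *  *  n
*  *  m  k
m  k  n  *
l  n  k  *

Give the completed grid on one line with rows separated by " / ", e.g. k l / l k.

(r1,c1) = k
(r1,c3) = l
(r2,c1) = n
(r2,c2) = l
(r3,c4) = l
(r4,c4) = m
(r1,c2) = m

k m l n / n l m k / m k n l / l n k m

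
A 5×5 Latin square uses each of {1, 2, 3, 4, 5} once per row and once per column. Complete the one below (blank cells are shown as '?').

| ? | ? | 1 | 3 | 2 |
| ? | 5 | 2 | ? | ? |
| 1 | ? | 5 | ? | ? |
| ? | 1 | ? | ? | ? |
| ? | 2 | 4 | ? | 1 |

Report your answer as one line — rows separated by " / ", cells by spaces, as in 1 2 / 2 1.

5 4 1 3 2 / 4 5 2 1 3 / 1 3 5 2 4 / 2 1 3 4 5 / 3 2 4 5 1

Cell (r1,c2): row 1 has {1,2,3}; column 2 has {1,2,5} → 4.
Cell (r3,c2): row 3 has {1,5}; column 2 has {1,2,4,5} → 3.
Cell (r3,c5): row 3 has {1,3,5}; column 5 has {1,2} → 4.
Cell (r4,c3): row 4 has {1}; column 3 has {1,2,4,5} → 3.
Cell (r4,c5): row 4 has {1,3}; column 5 has {1,2,4} → 5.
Cell (r5,c4): row 5 has {1,2,4}; column 4 has {3} → 5.
Cell (r1,c1): row 1 has {1,2,3,4}; column 1 has {1} → 5.
Cell (r2,c5): row 2 has {2,5}; column 5 has {1,2,4,5} → 3.
Cell (r3,c4): row 3 has {1,3,4,5}; column 4 has {3,5} → 2.
Cell (r4,c4): row 4 has {1,3,5}; column 4 has {2,3,5} → 4.
Cell (r5,c1): row 5 has {1,2,4,5}; column 1 has {1,5} → 3.
Cell (r2,c1): row 2 has {2,3,5}; column 1 has {1,3,5} → 4.
Cell (r2,c4): row 2 has {2,3,4,5}; column 4 has {2,3,4,5} → 1.
Cell (r4,c1): row 4 has {1,3,4,5}; column 1 has {1,3,4,5} → 2.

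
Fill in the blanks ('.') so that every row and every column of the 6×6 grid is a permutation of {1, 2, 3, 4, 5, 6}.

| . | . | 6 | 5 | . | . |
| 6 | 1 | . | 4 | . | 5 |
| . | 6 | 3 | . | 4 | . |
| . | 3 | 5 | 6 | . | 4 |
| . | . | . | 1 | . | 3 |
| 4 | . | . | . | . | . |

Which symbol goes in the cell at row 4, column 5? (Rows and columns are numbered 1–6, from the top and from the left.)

2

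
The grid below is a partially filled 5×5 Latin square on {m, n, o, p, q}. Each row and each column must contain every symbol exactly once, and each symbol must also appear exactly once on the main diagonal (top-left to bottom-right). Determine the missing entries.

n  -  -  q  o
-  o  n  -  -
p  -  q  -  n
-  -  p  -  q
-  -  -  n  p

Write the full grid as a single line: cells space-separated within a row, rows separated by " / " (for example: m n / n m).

n p m q o / q o n p m / p m q o n / o n p m q / m q o n p

(r1,c3) = m
(r2,c5) = m
(r3,c2) = m
(r3,c4) = o
(r4,c2) = n
(r4,c4) = m
(r5,c2) = q
(r5,c3) = o
(r1,c2) = p
(r2,c1) = q
(r2,c4) = p
(r4,c1) = o
(r5,c1) = m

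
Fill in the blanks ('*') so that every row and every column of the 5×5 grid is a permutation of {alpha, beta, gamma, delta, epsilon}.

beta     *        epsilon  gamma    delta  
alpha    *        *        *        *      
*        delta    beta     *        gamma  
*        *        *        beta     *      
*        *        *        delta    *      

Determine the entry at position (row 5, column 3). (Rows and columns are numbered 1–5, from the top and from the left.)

alpha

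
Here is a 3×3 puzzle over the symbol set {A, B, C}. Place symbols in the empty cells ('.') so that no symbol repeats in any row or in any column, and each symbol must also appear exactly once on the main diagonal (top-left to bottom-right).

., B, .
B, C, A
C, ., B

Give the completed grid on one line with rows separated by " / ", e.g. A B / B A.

A B C / B C A / C A B

(r1,c1): row 1 has {B}; column 1 has {B,C}; the diagonal has {B,C}, so it must be A.
(r1,c3): row 1 has {A,B}; column 3 has {A,B}, so it must be C.
(r3,c2): row 3 has {B,C}; column 2 has {B,C}, so it must be A.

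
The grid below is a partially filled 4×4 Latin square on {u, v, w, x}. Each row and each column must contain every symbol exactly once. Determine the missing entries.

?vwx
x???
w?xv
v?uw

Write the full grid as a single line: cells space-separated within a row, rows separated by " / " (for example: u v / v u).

u v w x / x w v u / w u x v / v x u w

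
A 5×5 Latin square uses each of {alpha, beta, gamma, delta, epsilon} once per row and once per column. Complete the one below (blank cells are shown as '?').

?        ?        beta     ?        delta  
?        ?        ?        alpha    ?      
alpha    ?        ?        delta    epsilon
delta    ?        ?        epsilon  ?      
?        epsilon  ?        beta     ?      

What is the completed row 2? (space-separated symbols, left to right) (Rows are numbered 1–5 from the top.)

beta delta epsilon alpha gamma

(r1,c4) = gamma
(r3,c3) = gamma
(r4,c3) = alpha
(r5,c1) = gamma
(r5,c3) = delta
(r5,c5) = alpha
(r1,c1) = epsilon
(r1,c2) = alpha
(r2,c1) = beta
(r2,c3) = epsilon
(r2,c5) = gamma
(r3,c2) = beta
(r4,c2) = gamma
(r4,c5) = beta
(r2,c2) = delta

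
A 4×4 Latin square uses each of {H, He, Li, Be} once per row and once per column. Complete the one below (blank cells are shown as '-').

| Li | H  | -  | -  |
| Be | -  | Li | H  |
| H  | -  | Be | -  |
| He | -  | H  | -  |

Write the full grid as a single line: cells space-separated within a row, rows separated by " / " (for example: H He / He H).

Li H He Be / Be He Li H / H Li Be He / He Be H Li

(r1,c3) = He
(r1,c4) = Be
(r2,c2) = He
(r3,c2) = Li
(r3,c4) = He
(r4,c2) = Be
(r4,c4) = Li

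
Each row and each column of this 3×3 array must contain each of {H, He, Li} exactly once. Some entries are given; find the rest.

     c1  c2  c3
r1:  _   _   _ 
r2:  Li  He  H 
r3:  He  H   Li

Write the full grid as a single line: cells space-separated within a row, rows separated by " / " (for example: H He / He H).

H Li He / Li He H / He H Li

row 1 is empty so far; column 1 has {He,Li} — only H is left for (r1,c1).
row 1 has {H}; column 2 has {H,He} — only Li is left for (r1,c2).
row 1 has {H,Li}; column 3 has {H,Li} — only He is left for (r1,c3).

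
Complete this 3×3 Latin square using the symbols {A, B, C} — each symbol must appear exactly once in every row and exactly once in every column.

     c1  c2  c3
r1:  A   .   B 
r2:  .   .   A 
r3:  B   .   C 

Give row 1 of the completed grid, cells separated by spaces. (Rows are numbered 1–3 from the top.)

Cell (r1,c2): row 1 has {A,B}; column 2 is empty so far → C.

A C B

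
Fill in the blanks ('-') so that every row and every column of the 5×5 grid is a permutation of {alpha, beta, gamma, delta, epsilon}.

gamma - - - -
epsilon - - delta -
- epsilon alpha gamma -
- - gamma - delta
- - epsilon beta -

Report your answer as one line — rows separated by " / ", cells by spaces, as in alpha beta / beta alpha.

(r2,c3) = beta
(r3,c5) = beta
(r1,c3) = delta
(r3,c1) = delta
(r5,c1) = alpha
(r5,c5) = gamma
(r2,c5) = alpha
(r4,c1) = beta
(r4,c2) = alpha
(r4,c4) = epsilon
(r5,c2) = delta
(r1,c2) = beta
(r1,c4) = alpha
(r1,c5) = epsilon
(r2,c2) = gamma

gamma beta delta alpha epsilon / epsilon gamma beta delta alpha / delta epsilon alpha gamma beta / beta alpha gamma epsilon delta / alpha delta epsilon beta gamma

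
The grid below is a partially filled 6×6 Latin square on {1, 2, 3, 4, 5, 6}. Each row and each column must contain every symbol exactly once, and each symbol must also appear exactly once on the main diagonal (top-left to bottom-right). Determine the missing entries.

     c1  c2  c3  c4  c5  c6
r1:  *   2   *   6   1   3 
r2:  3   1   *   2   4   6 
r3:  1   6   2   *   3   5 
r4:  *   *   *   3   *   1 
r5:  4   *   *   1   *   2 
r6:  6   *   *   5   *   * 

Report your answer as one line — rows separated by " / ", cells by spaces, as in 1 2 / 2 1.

5 2 4 6 1 3 / 3 1 5 2 4 6 / 1 6 2 4 3 5 / 2 4 6 3 5 1 / 4 5 3 1 6 2 / 6 3 1 5 2 4

At row 1, column 1: row 1 has {1,2,3,6}; column 1 has {1,3,4,6}; the diagonal has {1,2,3}; that leaves 5.
At row 1, column 3: row 1 has {1,2,3,5,6}; column 3 has {2}; that leaves 4.
At row 2, column 3: row 2 has {1,2,3,4,6}; column 3 has {2,4}; that leaves 5.
At row 3, column 4: row 3 has {1,2,3,5,6}; column 4 has {1,2,3,5,6}; that leaves 4.
At row 4, column 1: row 4 has {1,3}; column 1 has {1,3,4,5,6}; that leaves 2.
At row 4, column 3: row 4 has {1,2,3}; column 3 has {2,4,5}; that leaves 6.
At row 4, column 5: row 4 has {1,2,3,6}; column 5 has {1,3,4}; that leaves 5.
At row 5, column 3: row 5 has {1,2,4}; column 3 has {2,4,5,6}; that leaves 3.
At row 5, column 5: row 5 has {1,2,3,4}; column 5 has {1,3,4,5}; the diagonal has {1,2,3,5}; that leaves 6.
At row 6, column 3: row 6 has {5,6}; column 3 has {2,3,4,5,6}; that leaves 1.
At row 6, column 5: row 6 has {1,5,6}; column 5 has {1,3,4,5,6}; that leaves 2.
At row 6, column 6: row 6 has {1,2,5,6}; column 6 has {1,2,3,5,6}; the diagonal has {1,2,3,5,6}; that leaves 4.
At row 4, column 2: row 4 has {1,2,3,5,6}; column 2 has {1,2,6}; that leaves 4.
At row 5, column 2: row 5 has {1,2,3,4,6}; column 2 has {1,2,4,6}; that leaves 5.
At row 6, column 2: row 6 has {1,2,4,5,6}; column 2 has {1,2,4,5,6}; that leaves 3.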